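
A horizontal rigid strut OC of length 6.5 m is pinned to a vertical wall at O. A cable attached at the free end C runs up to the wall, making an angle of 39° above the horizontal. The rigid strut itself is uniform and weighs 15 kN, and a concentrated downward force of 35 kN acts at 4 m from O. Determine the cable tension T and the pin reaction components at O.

ΣM about O: T·sin39°·6.5 − 15·3.25 − 35·4 = 0 → T = 188.75/(6.5·0.62932) = 46.1426 ≈ 46.14 kN.
ΣF_x = 0: O_x − T·cos39° = 0 → O_x = 46.1426 × 0.777146 = 35.86 kN.
ΣF_y = 0: O_y + T·sin39° − 15 − 35 = 0 → O_y = 50 − 46.1426 × 0.62932 = 20.96 kN.

T = 46.14 kN, O_x = 35.86 kN, O_y = 20.96 kN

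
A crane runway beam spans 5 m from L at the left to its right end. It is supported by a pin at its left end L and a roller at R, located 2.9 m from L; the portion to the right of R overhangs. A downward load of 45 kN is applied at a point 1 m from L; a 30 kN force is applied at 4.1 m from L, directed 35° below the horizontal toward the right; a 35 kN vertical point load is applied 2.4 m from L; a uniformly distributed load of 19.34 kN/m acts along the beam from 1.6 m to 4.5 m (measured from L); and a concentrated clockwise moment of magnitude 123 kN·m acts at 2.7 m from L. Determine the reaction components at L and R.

Resultant of the distributed load: 19.34 × 2.9 = 56.086 kN at 3.05 m from L.
Taking moments about L: R_y·2.9 − 45·1 − 30·sin35°·4.1 − 35·2.4 − (19.34·2.9)·3.05 − 123 = 0 → R_y = 493.612/2.9 = 170.211 ≈ 170.2 kN.
ΣF_y = 0: L_y + 170.211 − 45 − 30·sin35° − 35 − 19.34·2.9 = 0 → L_y = -16.92 kN.
ΣF_x = 0: L_x + 30·cos35° = 0 → L_x = -24.57 kN.

L_x = -24.57 kN, L_y = -16.92 kN, R_y = 170.2 kN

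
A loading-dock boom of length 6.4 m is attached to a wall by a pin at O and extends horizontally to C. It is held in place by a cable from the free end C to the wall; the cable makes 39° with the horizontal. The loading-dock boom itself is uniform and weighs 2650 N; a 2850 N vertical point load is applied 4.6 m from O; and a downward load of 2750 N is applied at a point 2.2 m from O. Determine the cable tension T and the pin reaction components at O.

T = 6863 N, O_x = 5333 N, O_y = 3931 N

ΣM about O: T·sin39°·6.4 − 2650·3.2 − 2850·4.6 − 2750·2.2 = 0 → T = 27640/(6.4·0.62932) = 6862.57 ≈ 6863 N.
ΣF_x = 0: O_x − T·cos39° = 0 → O_x = 6862.57 × 0.777146 = 5333 N.
ΣF_y = 0: O_y + T·sin39° − 2650 − 2850 − 2750 = 0 → O_y = 8250 − 6862.57 × 0.62932 = 3931 N.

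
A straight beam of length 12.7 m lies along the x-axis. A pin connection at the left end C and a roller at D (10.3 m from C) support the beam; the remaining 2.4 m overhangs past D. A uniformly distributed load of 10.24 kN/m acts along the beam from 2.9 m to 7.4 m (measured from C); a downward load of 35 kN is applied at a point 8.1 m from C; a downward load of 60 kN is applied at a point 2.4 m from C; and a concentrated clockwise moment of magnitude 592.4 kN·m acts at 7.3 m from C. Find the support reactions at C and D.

Resultant of the distributed load: 10.24 × 4.5 = 46.08 kN at 5.15 m from C.
Moments about C: D_y·10.3 − (10.24·4.5)·5.15 − 35·8.1 − 60·2.4 − 592.4 = 0 → D_y = 1257.212/10.3 = 122.059 ≈ 122.1 kN.
ΣF_y = 0: C_y + 122.059 − 10.24·4.5 − 35 − 60 = 0 → C_y = 19.02 kN.
ΣF_x = 0: no horizontal applied forces, so C_x = 0.

C_x = 0, C_y = 19.02 kN, D_y = 122.1 kN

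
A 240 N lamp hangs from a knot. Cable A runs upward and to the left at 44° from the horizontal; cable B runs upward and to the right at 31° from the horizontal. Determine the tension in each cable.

ΣF_x = 0: −T_A·cos44° + T_B·cos31° = 0 → T_B = 0.839206·T_A.
ΣF_y = 0: T_A·sin44° + T_B·sin31° = 240.
Substitute: T_A·(0.694658 + 0.839206·0.515038) = 240 → T_A = 212.977 ≈ 213.0 N.
Then T_B = 0.839206 × 212.977 = 178.7 N.

T_A = 213.0 N, T_B = 178.7 N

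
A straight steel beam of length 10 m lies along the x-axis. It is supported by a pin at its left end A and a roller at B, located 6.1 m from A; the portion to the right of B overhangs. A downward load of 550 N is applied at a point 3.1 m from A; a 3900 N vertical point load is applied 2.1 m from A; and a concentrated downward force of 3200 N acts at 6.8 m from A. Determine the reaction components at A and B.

A_x = 0, A_y = 2461 N, B_y = 5189 N

Taking moments about A: B_y·6.1 − 550·3.1 − 3900·2.1 − 3200·6.8 = 0 → B_y = 31655/6.1 = 5189.34 ≈ 5189 N.
ΣF_y = 0: A_y + 5189.34 − 550 − 3900 − 3200 = 0 → A_y = 2461 N.
ΣF_x = 0: no horizontal applied forces, so A_x = 0.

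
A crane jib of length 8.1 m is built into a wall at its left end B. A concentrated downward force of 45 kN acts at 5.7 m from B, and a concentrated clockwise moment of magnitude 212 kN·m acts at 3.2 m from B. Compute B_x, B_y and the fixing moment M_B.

B_x = 0, B_y = 45.00 kN, M_B = 468.5 kN·m

ΣF_x = 0: B_x = 0.
ΣF_y = 0: B_y − 45 = 0 → B_y = 45.00 kN.
ΣM about B: M_B − 45·5.7 − 212 = 0 → M_B = 468.5 kN·m.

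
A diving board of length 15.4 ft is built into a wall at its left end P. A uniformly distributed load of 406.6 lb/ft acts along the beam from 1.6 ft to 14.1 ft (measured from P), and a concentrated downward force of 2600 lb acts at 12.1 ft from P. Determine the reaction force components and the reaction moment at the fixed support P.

Resultant of the distributed load: 406.6 × 12.5 = 5082.5 lb at 7.85 ft from P.
ΣF_x = 0: P_x = 0.
ΣF_y = 0: P_y − 406.6·12.5 − 2600 = 0 → P_y = 7682 lb.
ΣM about P: M_P − (406.6·12.5)·7.85 − 2600·12.1 = 0 → M_P = 71360 lb·ft.

P_x = 0, P_y = 7682 lb, M_P = 71360 lb·ft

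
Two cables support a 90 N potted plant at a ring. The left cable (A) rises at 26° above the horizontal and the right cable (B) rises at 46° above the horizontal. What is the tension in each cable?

T_A = 65.74 N, T_B = 85.05 N

ΣF_x = 0: −T_A·cos26° + T_B·cos46° = 0 → T_B = 1.29386·T_A.
ΣF_y = 0: T_A·sin26° + T_B·sin46° = 90.
Substitute: T_A·(0.438371 + 1.29386·0.71934) = 90 → T_A = 65.7368 ≈ 65.74 N.
Then T_B = 1.29386 × 65.7368 = 85.05 N.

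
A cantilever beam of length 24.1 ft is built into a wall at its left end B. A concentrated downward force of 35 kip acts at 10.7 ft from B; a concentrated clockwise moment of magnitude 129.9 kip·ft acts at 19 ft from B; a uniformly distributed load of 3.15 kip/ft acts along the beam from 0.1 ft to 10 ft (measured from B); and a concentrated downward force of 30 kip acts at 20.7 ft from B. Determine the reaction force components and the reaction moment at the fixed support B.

B_x = 0, B_y = 96.19 kip, M_B = 1283 kip·ft

Resultant of the distributed load: 3.15 × 9.9 = 31.185 kip at 5.05 ft from B.
ΣF_x = 0: B_x = 0.
ΣF_y = 0: B_y − 35 − 3.15·9.9 − 30 = 0 → B_y = 96.19 kip.
ΣM about B: M_B − 35·10.7 − 129.9 − (3.15·9.9)·5.05 − 30·20.7 = 0 → M_B = 1283 kip·ft.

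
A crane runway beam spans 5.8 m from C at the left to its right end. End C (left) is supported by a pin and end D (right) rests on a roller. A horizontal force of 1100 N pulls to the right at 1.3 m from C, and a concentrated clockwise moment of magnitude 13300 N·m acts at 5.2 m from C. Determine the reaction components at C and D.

C_x = -1100 N, C_y = -2293 N, D_y = 2293 N

Taking moments about C: D_y·5.8 − 13300 = 0 → D_y = 13300/5.8 = 2293.1 ≈ 2293 N.
ΣF_y = 0: C_y + 2293.1  = 0 → C_y = -2293 N.
ΣF_x = 0: C_x + 1100 = 0 → C_x = -1100 N.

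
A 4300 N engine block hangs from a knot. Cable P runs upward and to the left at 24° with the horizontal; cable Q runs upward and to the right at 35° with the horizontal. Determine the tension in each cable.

ΣF_x = 0: −T_P·cos24° + T_Q·cos35° = 0 → T_Q = 1.11523·T_P.
ΣF_y = 0: T_P·sin24° + T_Q·sin35° = 4300.
Substitute: T_P·(0.406737 + 1.11523·0.573576) = 4300 → T_P = 4109.3 ≈ 4109 N.
Then T_Q = 1.11523 × 4109.3 = 4583 N.

T_P = 4109 N, T_Q = 4583 N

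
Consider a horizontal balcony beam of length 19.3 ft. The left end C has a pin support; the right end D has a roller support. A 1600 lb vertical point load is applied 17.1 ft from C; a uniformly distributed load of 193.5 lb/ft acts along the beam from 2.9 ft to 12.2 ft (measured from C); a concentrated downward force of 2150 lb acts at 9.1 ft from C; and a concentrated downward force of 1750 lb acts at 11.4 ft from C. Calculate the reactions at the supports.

C_x = 0, C_y = 3131 lb, D_y = 4169 lb

Resultant of the distributed load: 193.5 × 9.3 = 1799.55 lb at 7.55 ft from C.
Moments about C: D_y·19.3 − 1600·17.1 − (193.5·9.3)·7.55 − 2150·9.1 − 1750·11.4 = 0 → D_y = 80461.6025/19.3 = 4168.99 ≈ 4169 lb.
ΣF_y = 0: C_y + 4168.99 − 1600 − 193.5·9.3 − 2150 − 1750 = 0 → C_y = 3131 lb.
ΣF_x = 0: no horizontal applied forces, so C_x = 0.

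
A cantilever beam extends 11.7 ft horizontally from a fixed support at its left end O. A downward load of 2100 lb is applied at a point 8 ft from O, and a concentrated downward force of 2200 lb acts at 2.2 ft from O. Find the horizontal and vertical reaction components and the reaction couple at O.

O_x = 0, O_y = 4300 lb, M_O = 21640 lb·ft

ΣF_x = 0: O_x = 0.
ΣF_y = 0: O_y − 2100 − 2200 = 0 → O_y = 4300 lb.
ΣM about O: M_O − 2100·8 − 2200·2.2 = 0 → M_O = 21640 lb·ft.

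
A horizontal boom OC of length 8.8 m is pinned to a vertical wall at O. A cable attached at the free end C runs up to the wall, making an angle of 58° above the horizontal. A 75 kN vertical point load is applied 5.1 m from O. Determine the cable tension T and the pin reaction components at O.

ΣM about O: T·sin58°·8.8 − 75·5.1 = 0 → T = 382.5/(8.8·0.848048) = 51.2541 ≈ 51.25 kN.
ΣF_x = 0: O_x − T·cos58° = 0 → O_x = 51.2541 × 0.529919 = 27.16 kN.
ΣF_y = 0: O_y + T·sin58° − 75 = 0 → O_y = 75 − 51.2541 × 0.848048 = 31.53 kN.

T = 51.25 kN, O_x = 27.16 kN, O_y = 31.53 kN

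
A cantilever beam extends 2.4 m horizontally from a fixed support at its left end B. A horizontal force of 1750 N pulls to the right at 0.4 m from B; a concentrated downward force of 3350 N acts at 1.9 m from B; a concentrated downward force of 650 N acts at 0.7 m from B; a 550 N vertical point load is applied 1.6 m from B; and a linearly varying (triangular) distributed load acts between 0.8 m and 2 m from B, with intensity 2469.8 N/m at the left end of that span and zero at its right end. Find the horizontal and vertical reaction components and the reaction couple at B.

B_x = -1750 N, B_y = 6032 N, M_B = 9478 N·m

Resultant of the triangular load: ½ × 2469.8 × 1.2 = 1481.88 N, acting at 1.2 m from B (one-third of the span from the peak).
ΣF_x = 0: B_x + 1750 = 0 → B_x = -1750 N.
ΣF_y = 0: B_y − 3350 − 650 − 550 − ½·2469.8·1.2 = 0 → B_y = 6032 N.
ΣM about B: M_B − 3350·1.9 − 650·0.7 − 550·1.6 − (½·2469.8·1.2)·1.2 = 0 → M_B = 9478 N·m.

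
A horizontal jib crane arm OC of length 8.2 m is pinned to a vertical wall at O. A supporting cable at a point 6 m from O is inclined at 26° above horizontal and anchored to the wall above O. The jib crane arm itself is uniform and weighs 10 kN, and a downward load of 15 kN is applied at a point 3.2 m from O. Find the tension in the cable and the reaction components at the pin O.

ΣM about O: T·sin26°·6 − 10·4.1 − 15·3.2 = 0 → T = 89/(6·0.438371) = 33.8374 ≈ 33.84 kN.
ΣF_x = 0: O_x − T·cos26° = 0 → O_x = 33.8374 × 0.898794 = 30.41 kN.
ΣF_y = 0: O_y + T·sin26° − 10 − 15 = 0 → O_y = 25 − 33.8374 × 0.438371 = 10.17 kN.

T = 33.84 kN, O_x = 30.41 kN, O_y = 10.17 kN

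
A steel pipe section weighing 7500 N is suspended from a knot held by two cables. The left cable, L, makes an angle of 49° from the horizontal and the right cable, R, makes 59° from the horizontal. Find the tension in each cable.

T_L = 4062 N, T_R = 5174 N

ΣF_x = 0: −T_L·cos49° + T_R·cos59° = 0 → T_R = 1.27381·T_L.
ΣF_y = 0: T_L·sin49° + T_R·sin59° = 7500.
Substitute: T_L·(0.75471 + 1.27381·0.857167) = 7500 → T_L = 4061.57 ≈ 4062 N.
Then T_R = 1.27381 × 4061.57 = 5174 N.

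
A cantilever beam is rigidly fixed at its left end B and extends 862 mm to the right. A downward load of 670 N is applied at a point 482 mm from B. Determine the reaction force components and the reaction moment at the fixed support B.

ΣF_x = 0: B_x = 0.
ΣF_y = 0: B_y − 670 = 0 → B_y = 670.0 N.
ΣM about B: M_B − 670·482 = 0 → M_B = 322900 N·mm.

B_x = 0, B_y = 670.0 N, M_B = 322900 N·mm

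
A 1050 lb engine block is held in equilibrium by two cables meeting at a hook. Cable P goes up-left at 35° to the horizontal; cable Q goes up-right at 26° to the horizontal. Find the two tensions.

ΣF_x = 0: −T_P·cos35° + T_Q·cos26° = 0 → T_Q = 0.91139·T_P.
ΣF_y = 0: T_P·sin35° + T_Q·sin26° = 1050.
Substitute: T_P·(0.573576 + 0.91139·0.438371) = 1050 → T_P = 1079.02 ≈ 1079 lb.
Then T_Q = 0.91139 × 1079.02 = 983.4 lb.

T_P = 1079 lb, T_Q = 983.4 lb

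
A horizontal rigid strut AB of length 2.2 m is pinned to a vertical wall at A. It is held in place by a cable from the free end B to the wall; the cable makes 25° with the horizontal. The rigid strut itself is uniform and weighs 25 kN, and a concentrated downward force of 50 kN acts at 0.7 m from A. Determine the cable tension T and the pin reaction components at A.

ΣM about A: T·sin25°·2.2 − 25·1.1 − 50·0.7 = 0 → T = 62.5/(2.2·0.422618) = 67.2217 ≈ 67.22 kN.
ΣF_x = 0: A_x − T·cos25° = 0 → A_x = 67.2217 × 0.906308 = 60.92 kN.
ΣF_y = 0: A_y + T·sin25° − 25 − 50 = 0 → A_y = 75 − 67.2217 × 0.422618 = 46.59 kN.

T = 67.22 kN, A_x = 60.92 kN, A_y = 46.59 kN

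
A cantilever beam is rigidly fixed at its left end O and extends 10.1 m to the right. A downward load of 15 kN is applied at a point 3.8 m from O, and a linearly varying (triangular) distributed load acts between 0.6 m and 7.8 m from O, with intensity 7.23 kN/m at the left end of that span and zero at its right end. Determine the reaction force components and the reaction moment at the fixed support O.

Resultant of the triangular load: ½ × 7.23 × 7.2 = 26.028 kN, acting at 3 m from O (one-third of the span from the peak).
ΣF_x = 0: O_x = 0.
ΣF_y = 0: O_y − 15 − ½·7.23·7.2 = 0 → O_y = 41.03 kN.
ΣM about O: M_O − 15·3.8 − (½·7.23·7.2)·3 = 0 → M_O = 135.1 kN·m.

O_x = 0, O_y = 41.03 kN, M_O = 135.1 kN·m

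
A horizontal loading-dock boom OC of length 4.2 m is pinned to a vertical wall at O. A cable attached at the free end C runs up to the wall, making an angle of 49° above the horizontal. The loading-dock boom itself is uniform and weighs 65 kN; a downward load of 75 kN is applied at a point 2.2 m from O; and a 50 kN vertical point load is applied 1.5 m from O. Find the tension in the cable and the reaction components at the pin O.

T = 118.8 kN, O_x = 77.93 kN, O_y = 100.4 kN

ΣM about O: T·sin49°·4.2 − 65·2.1 − 75·2.2 − 50·1.5 = 0 → T = 376.5/(4.2·0.75471) = 118.778 ≈ 118.8 kN.
ΣF_x = 0: O_x − T·cos49° = 0 → O_x = 118.778 × 0.656059 = 77.93 kN.
ΣF_y = 0: O_y + T·sin49° − 65 − 75 − 50 = 0 → O_y = 190 − 118.778 × 0.75471 = 100.4 kN.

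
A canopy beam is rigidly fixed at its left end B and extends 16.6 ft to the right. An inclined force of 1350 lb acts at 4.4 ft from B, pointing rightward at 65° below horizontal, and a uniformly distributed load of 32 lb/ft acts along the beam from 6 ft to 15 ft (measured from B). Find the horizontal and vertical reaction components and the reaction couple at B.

B_x = -570.5 lb, B_y = 1512 lb, M_B = 8407 lb·ft

Resultant of the distributed load: 32 × 9 = 288 lb at 10.5 ft from B.
ΣF_x = 0: B_x + 1350·cos65° = 0 → B_x = -570.5 lb.
ΣF_y = 0: B_y − 1350·sin65° − 32·9 = 0 → B_y = 1512 lb.
ΣM about B: M_B − 1350·sin65°·4.4 − (32·9)·10.5 = 0 → M_B = 8407 lb·ft.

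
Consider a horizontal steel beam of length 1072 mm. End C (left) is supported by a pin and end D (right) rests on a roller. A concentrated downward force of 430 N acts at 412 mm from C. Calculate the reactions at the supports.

Moments about C: D_y·1072 − 430·412 = 0 → D_y = 177160/1072 = 165.261 ≈ 165.3 N.
ΣF_y = 0: C_y + 165.261 − 430 = 0 → C_y = 264.7 N.
ΣF_x = 0: no horizontal applied forces, so C_x = 0.

C_x = 0, C_y = 264.7 N, D_y = 165.3 N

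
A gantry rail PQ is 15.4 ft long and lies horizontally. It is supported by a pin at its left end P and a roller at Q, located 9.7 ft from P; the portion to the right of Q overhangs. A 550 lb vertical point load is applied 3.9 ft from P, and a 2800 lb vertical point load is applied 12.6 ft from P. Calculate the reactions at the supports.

Moments about P: Q_y·9.7 − 550·3.9 − 2800·12.6 = 0 → Q_y = 37425/9.7 = 3858.25 ≈ 3858 lb.
ΣF_y = 0: P_y + 3858.25 − 550 − 2800 = 0 → P_y = -508.2 lb.
ΣF_x = 0: no horizontal applied forces, so P_x = 0.

P_x = 0, P_y = -508.2 lb, Q_y = 3858 lb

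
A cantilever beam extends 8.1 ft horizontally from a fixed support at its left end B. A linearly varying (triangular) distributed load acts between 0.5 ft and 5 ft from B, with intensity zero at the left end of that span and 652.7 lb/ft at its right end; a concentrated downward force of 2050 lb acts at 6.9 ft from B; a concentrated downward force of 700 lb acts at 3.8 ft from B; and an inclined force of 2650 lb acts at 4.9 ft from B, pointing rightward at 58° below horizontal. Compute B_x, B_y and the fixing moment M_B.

Resultant of the triangular load: ½ × 652.7 × 4.5 = 1468.575 lb, acting at 3.5 ft from B (one-third of the span from the peak).
ΣF_x = 0: B_x + 2650·cos58° = 0 → B_x = -1404 lb.
ΣF_y = 0: B_y − ½·652.7·4.5 − 2050 − 700 − 2650·sin58° = 0 → B_y = 6466 lb.
ΣM about B: M_B − (½·652.7·4.5)·3.5 − 2050·6.9 − 700·3.8 − 2650·sin58°·4.9 = 0 → M_B = 32960 lb·ft.

B_x = -1404 lb, B_y = 6466 lb, M_B = 32960 lb·ft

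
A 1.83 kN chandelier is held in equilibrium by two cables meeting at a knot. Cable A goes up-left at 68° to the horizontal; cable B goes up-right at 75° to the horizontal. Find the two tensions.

T_A = 0.7870 kN, T_B = 1.139 kN

ΣF_x = 0: −T_A·cos68° + T_B·cos75° = 0 → T_B = 1.44737·T_A.
ΣF_y = 0: T_A·sin68° + T_B·sin75° = 1.83.
Substitute: T_A·(0.927184 + 1.44737·0.965926) = 1.83 → T_A = 0.787017 ≈ 0.7870 kN.
Then T_B = 1.44737 × 0.787017 = 1.139 kN.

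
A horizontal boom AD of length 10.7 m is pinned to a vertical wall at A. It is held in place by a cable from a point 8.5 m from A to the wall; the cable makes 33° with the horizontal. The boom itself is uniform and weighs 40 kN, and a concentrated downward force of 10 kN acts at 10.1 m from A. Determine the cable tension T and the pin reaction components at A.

ΣM about A: T·sin33°·8.5 − 40·5.35 − 10·10.1 = 0 → T = 315/(8.5·0.544639) = 68.0429 ≈ 68.04 kN.
ΣF_x = 0: A_x − T·cos33° = 0 → A_x = 68.0429 × 0.838671 = 57.07 kN.
ΣF_y = 0: A_y + T·sin33° − 40 − 10 = 0 → A_y = 50 − 68.0429 × 0.544639 = 12.94 kN.

T = 68.04 kN, A_x = 57.07 kN, A_y = 12.94 kN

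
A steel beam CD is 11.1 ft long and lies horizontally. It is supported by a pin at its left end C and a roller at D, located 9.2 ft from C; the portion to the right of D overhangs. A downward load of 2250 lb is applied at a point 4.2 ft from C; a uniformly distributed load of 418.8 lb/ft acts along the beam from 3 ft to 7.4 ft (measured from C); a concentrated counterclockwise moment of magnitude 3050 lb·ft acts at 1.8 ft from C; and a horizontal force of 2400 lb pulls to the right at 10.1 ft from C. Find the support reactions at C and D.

C_x = -2400 lb, C_y = 2356 lb, D_y = 1737 lb

Resultant of the distributed load: 418.8 × 4.4 = 1842.72 lb at 5.2 ft from C.
Taking moments about C: D_y·9.2 − 2250·4.2 − (418.8·4.4)·5.2 + 3050 = 0 → D_y = 15982.144/9.2 = 1737.19 ≈ 1737 lb.
ΣF_y = 0: C_y + 1737.19 − 2250 − 418.8·4.4 = 0 → C_y = 2356 lb.
ΣF_x = 0: C_x + 2400 = 0 → C_x = -2400 lb.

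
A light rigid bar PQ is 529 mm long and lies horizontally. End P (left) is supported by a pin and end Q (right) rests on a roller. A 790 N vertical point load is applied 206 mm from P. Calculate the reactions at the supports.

P_x = 0, P_y = 482.4 N, Q_y = 307.6 N

Taking moments about P: Q_y·529 − 790·206 = 0 → Q_y = 162740/529 = 307.637 ≈ 307.6 N.
ΣF_y = 0: P_y + 307.637 − 790 = 0 → P_y = 482.4 N.
ΣF_x = 0: no horizontal applied forces, so P_x = 0.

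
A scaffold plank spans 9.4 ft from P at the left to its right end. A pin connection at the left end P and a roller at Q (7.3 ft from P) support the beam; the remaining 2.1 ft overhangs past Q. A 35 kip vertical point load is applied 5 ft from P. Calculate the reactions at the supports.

P_x = 0, P_y = 11.03 kip, Q_y = 23.97 kip

ΣM about P: Q_y·7.3 − 35·5 = 0 → Q_y = 175/7.3 = 23.9726 ≈ 23.97 kip.
ΣF_y = 0: P_y + 23.9726 − 35 = 0 → P_y = 11.03 kip.
ΣF_x = 0: no horizontal applied forces, so P_x = 0.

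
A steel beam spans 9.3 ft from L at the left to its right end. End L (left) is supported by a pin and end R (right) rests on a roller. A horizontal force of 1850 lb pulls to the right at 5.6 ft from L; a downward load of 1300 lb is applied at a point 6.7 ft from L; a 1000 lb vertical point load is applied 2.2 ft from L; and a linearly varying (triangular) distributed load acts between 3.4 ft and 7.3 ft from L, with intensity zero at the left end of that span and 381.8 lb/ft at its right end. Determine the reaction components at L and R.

Resultant of the triangular load: ½ × 381.8 × 3.9 = 744.51 lb, acting at 6 ft from L (one-third of the span from the peak).
ΣM about L: R_y·9.3 − 1300·6.7 − 1000·2.2 − (½·381.8·3.9)·6 = 0 → R_y = 15377.06/9.3 = 1653.45 ≈ 1653 lb.
ΣF_y = 0: L_y + 1653.45 − 1300 − 1000 − ½·381.8·3.9 = 0 → L_y = 1391 lb.
ΣF_x = 0: L_x + 1850 = 0 → L_x = -1850 lb.

L_x = -1850 lb, L_y = 1391 lb, R_y = 1653 lb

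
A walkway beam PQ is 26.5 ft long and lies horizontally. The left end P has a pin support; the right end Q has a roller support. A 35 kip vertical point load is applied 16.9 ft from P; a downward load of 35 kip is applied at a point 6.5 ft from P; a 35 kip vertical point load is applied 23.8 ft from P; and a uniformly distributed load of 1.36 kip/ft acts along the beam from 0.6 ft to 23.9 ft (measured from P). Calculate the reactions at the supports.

P_x = 0, P_y = 59.70 kip, Q_y = 76.99 kip

Resultant of the distributed load: 1.36 × 23.3 = 31.688 kip at 12.25 ft from P.
Moments about P: Q_y·26.5 − 35·16.9 − 35·6.5 − 35·23.8 − (1.36·23.3)·12.25 = 0 → Q_y = 2040.178/26.5 = 76.9878 ≈ 76.99 kip.
ΣF_y = 0: P_y + 76.9878 − 35 − 35 − 35 − 1.36·23.3 = 0 → P_y = 59.70 kip.
ΣF_x = 0: no horizontal applied forces, so P_x = 0.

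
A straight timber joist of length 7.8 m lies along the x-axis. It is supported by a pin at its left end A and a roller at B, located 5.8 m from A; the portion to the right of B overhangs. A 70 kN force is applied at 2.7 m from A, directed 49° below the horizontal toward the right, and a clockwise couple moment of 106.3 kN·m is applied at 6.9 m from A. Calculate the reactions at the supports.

ΣM about A: B_y·5.8 − 70·sin49°·2.7 − 106.3 = 0 → B_y = 248.94/5.8 = 42.9207 ≈ 42.92 kN.
ΣF_y = 0: A_y + 42.9207 − 70·sin49° = 0 → A_y = 9.909 kN.
ΣF_x = 0: A_x + 70·cos49° = 0 → A_x = -45.92 kN.

A_x = -45.92 kN, A_y = 9.909 kN, B_y = 42.92 kN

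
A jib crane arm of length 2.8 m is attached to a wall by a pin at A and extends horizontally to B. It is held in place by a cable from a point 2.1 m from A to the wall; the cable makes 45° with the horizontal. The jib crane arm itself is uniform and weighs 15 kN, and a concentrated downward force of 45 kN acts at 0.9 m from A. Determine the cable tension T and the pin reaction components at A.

T = 41.42 kN, A_x = 29.29 kN, A_y = 30.71 kN

ΣM about A: T·sin45°·2.1 − 15·1.4 − 45·0.9 = 0 → T = 61.5/(2.1·0.707107) = 41.4162 ≈ 41.42 kN.
ΣF_x = 0: A_x − T·cos45° = 0 → A_x = 41.4162 × 0.707107 = 29.29 kN.
ΣF_y = 0: A_y + T·sin45° − 15 − 45 = 0 → A_y = 60 − 41.4162 × 0.707107 = 30.71 kN.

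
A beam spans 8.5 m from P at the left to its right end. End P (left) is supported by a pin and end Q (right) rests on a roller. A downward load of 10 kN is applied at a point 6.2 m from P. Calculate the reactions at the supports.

P_x = 0, P_y = 2.706 kN, Q_y = 7.294 kN

ΣM about P: Q_y·8.5 − 10·6.2 = 0 → Q_y = 62/8.5 = 7.29412 ≈ 7.294 kN.
ΣF_y = 0: P_y + 7.29412 − 10 = 0 → P_y = 2.706 kN.
ΣF_x = 0: no horizontal applied forces, so P_x = 0.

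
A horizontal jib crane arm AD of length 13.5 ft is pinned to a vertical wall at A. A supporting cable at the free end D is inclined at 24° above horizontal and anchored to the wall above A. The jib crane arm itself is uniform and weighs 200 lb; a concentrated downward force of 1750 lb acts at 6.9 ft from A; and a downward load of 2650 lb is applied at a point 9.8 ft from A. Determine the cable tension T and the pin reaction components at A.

ΣM about A: T·sin24°·13.5 − 200·6.75 − 1750·6.9 − 2650·9.8 = 0 → T = 39395/(13.5·0.406737) = 7174.53 ≈ 7175 lb.
ΣF_x = 0: A_x − T·cos24° = 0 → A_x = 7174.53 × 0.913545 = 6554 lb.
ΣF_y = 0: A_y + T·sin24° − 200 − 1750 − 2650 = 0 → A_y = 4600 − 7174.53 × 0.406737 = 1682 lb.

T = 7175 lb, A_x = 6554 lb, A_y = 1682 lb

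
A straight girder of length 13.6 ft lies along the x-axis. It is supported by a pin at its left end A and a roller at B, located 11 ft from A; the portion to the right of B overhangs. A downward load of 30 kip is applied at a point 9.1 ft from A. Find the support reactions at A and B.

A_x = 0, A_y = 5.182 kip, B_y = 24.82 kip

Moments about A: B_y·11 − 30·9.1 = 0 → B_y = 273/11 = 24.8182 ≈ 24.82 kip.
ΣF_y = 0: A_y + 24.8182 − 30 = 0 → A_y = 5.182 kip.
ΣF_x = 0: no horizontal applied forces, so A_x = 0.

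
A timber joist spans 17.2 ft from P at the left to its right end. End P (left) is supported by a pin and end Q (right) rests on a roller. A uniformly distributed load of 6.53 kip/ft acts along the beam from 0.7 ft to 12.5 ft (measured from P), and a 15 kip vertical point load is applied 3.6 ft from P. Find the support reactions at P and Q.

Resultant of the distributed load: 6.53 × 11.8 = 77.054 kip at 6.6 ft from P.
Moments about P: Q_y·17.2 − (6.53·11.8)·6.6 − 15·3.6 = 0 → Q_y = 562.5564/17.2 = 32.7068 ≈ 32.71 kip.
ΣF_y = 0: P_y + 32.7068 − 6.53·11.8 − 15 = 0 → P_y = 59.35 kip.
ΣF_x = 0: no horizontal applied forces, so P_x = 0.

P_x = 0, P_y = 59.35 kip, Q_y = 32.71 kip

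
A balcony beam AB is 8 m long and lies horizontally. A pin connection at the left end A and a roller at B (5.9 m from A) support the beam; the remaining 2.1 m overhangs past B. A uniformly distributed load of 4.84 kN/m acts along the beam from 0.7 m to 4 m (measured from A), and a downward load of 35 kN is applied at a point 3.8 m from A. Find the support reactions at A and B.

Resultant of the distributed load: 4.84 × 3.3 = 15.972 kN at 2.35 m from A.
Taking moments about A: B_y·5.9 − (4.84·3.3)·2.35 − 35·3.8 = 0 → B_y = 170.5342/5.9 = 28.9041 ≈ 28.90 kN.
ΣF_y = 0: A_y + 28.9041 − 4.84·3.3 − 35 = 0 → A_y = 22.07 kN.
ΣF_x = 0: no horizontal applied forces, so A_x = 0.

A_x = 0, A_y = 22.07 kN, B_y = 28.90 kN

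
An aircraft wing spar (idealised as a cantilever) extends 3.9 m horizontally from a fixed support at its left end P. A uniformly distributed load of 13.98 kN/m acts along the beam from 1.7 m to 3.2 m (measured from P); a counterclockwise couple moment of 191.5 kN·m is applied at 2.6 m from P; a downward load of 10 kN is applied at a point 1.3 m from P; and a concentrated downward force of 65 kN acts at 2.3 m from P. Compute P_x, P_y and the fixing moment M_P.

P_x = 0, P_y = 95.97 kN, M_P = 22.38 kN·m

Resultant of the distributed load: 13.98 × 1.5 = 20.97 kN at 2.45 m from P.
ΣF_x = 0: P_x = 0.
ΣF_y = 0: P_y − 13.98·1.5 − 10 − 65 = 0 → P_y = 95.97 kN.
ΣM about P: M_P − (13.98·1.5)·2.45 + 191.5 − 10·1.3 − 65·2.3 = 0 → M_P = 22.38 kN·m.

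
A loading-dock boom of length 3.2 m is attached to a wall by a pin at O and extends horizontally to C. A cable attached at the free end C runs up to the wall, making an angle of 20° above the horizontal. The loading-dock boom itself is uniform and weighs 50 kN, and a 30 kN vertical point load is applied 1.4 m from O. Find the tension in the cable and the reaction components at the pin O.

ΣM about O: T·sin20°·3.2 − 50·1.6 − 30·1.4 = 0 → T = 122/(3.2·0.34202) = 111.47 ≈ 111.5 kN.
ΣF_x = 0: O_x − T·cos20° = 0 → O_x = 111.47 × 0.939693 = 104.7 kN.
ΣF_y = 0: O_y + T·sin20° − 50 − 30 = 0 → O_y = 80 − 111.47 × 0.34202 = 41.88 kN.

T = 111.5 kN, O_x = 104.7 kN, O_y = 41.88 kN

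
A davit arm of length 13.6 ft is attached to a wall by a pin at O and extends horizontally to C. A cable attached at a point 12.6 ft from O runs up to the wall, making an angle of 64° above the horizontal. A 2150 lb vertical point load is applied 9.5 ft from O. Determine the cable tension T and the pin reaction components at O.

T = 1804 lb, O_x = 790.6 lb, O_y = 529.0 lb

ΣM about O: T·sin64°·12.6 − 2150·9.5 = 0 → T = 20425/(12.6·0.898794) = 1803.56 ≈ 1804 lb.
ΣF_x = 0: O_x − T·cos64° = 0 → O_x = 1803.56 × 0.438371 = 790.6 lb.
ΣF_y = 0: O_y + T·sin64° − 2150 = 0 → O_y = 2150 − 1803.56 × 0.898794 = 529.0 lb.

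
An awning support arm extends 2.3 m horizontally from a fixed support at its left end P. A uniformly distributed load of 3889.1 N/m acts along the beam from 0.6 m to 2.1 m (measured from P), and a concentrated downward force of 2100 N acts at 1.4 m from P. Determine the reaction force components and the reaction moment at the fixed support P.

P_x = 0, P_y = 7934 N, M_P = 10820 N·m

Resultant of the distributed load: 3889.1 × 1.5 = 5833.65 N at 1.35 m from P.
ΣF_x = 0: P_x = 0.
ΣF_y = 0: P_y − 3889.1·1.5 − 2100 = 0 → P_y = 7934 N.
ΣM about P: M_P − (3889.1·1.5)·1.35 − 2100·1.4 = 0 → M_P = 10820 N·m.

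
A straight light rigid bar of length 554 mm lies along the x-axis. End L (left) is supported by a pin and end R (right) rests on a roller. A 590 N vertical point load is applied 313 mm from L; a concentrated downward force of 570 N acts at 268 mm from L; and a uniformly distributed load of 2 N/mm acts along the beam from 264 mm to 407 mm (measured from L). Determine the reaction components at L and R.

L_x = 0, L_y = 663.7 N, R_y = 782.3 N

Resultant of the distributed load: 2 × 143 = 286 N at 335.5 mm from L.
Moments about L: R_y·554 − 590·313 − 570·268 − (2·143)·335.5 = 0 → R_y = 433383/554 = 782.28 ≈ 782.3 N.
ΣF_y = 0: L_y + 782.28 − 590 − 570 − 2·143 = 0 → L_y = 663.7 N.
ΣF_x = 0: no horizontal applied forces, so L_x = 0.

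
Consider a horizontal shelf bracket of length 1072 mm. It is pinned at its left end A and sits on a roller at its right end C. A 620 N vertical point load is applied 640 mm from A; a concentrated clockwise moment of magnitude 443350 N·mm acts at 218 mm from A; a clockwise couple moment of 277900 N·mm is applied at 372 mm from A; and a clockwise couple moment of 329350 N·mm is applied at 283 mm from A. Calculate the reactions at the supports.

A_x = 0, A_y = -730.2 N, C_y = 1350 N

Taking moments about A: C_y·1072 − 620·640 − 443350 − 277900 − 329350 = 0 → C_y = 1447400/1072 = 1350.19 ≈ 1350 N.
ΣF_y = 0: A_y + 1350.19 − 620 = 0 → A_y = -730.2 N.
ΣF_x = 0: no horizontal applied forces, so A_x = 0.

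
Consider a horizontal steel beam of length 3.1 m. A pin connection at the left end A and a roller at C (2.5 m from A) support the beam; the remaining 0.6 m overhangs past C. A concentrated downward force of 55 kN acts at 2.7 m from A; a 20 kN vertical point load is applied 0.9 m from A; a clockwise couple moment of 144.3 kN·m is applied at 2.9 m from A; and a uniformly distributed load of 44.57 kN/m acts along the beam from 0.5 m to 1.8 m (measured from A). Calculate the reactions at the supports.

A_x = 0, A_y = -18.03 kN, C_y = 151.0 kN

Resultant of the distributed load: 44.57 × 1.3 = 57.941 kN at 1.15 m from A.
ΣM about A: C_y·2.5 − 55·2.7 − 20·0.9 − 144.3 − (44.57·1.3)·1.15 = 0 → C_y = 377.43215/2.5 = 150.973 ≈ 151.0 kN.
ΣF_y = 0: A_y + 150.973 − 55 − 20 − 44.57·1.3 = 0 → A_y = -18.03 kN.
ΣF_x = 0: no horizontal applied forces, so A_x = 0.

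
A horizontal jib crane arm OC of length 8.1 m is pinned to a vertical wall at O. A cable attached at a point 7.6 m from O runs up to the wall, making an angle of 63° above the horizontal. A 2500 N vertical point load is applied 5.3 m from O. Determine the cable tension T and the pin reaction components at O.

ΣM about O: T·sin63°·7.6 − 2500·5.3 = 0 → T = 13250/(7.6·0.891007) = 1956.69 ≈ 1957 N.
ΣF_x = 0: O_x − T·cos63° = 0 → O_x = 1956.69 × 0.45399 = 888.3 N.
ΣF_y = 0: O_y + T·sin63° − 2500 = 0 → O_y = 2500 − 1956.69 × 0.891007 = 756.6 N.

T = 1957 N, O_x = 888.3 N, O_y = 756.6 N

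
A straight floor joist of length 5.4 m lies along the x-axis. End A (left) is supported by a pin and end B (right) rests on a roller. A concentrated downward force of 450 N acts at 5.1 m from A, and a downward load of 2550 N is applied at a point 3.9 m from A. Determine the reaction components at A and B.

Taking moments about A: B_y·5.4 − 450·5.1 − 2550·3.9 = 0 → B_y = 12240/5.4 = 2266.67 ≈ 2267 N.
ΣF_y = 0: A_y + 2266.67 − 450 − 2550 = 0 → A_y = 733.3 N.
ΣF_x = 0: no horizontal applied forces, so A_x = 0.

A_x = 0, A_y = 733.3 N, B_y = 2267 N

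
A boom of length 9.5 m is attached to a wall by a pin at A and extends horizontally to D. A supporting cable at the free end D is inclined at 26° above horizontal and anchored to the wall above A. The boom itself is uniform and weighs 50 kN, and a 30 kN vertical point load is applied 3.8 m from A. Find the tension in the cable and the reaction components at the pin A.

T = 84.40 kN, A_x = 75.86 kN, A_y = 43.00 kN

ΣM about A: T·sin26°·9.5 − 50·4.75 − 30·3.8 = 0 → T = 351.5/(9.5·0.438371) = 84.4034 ≈ 84.40 kN.
ΣF_x = 0: A_x − T·cos26° = 0 → A_x = 84.4034 × 0.898794 = 75.86 kN.
ΣF_y = 0: A_y + T·sin26° − 50 − 30 = 0 → A_y = 80 − 84.4034 × 0.438371 = 43.00 kN.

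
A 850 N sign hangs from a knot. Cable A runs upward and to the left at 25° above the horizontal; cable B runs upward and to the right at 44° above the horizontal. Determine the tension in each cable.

ΣF_x = 0: −T_A·cos25° + T_B·cos44° = 0 → T_B = 1.25992·T_A.
ΣF_y = 0: T_A·sin25° + T_B·sin44° = 850.
Substitute: T_A·(0.422618 + 1.25992·0.694658) = 850 → T_A = 654.939 ≈ 654.9 N.
Then T_B = 1.25992 × 654.939 = 825.2 N.

T_A = 654.9 N, T_B = 825.2 N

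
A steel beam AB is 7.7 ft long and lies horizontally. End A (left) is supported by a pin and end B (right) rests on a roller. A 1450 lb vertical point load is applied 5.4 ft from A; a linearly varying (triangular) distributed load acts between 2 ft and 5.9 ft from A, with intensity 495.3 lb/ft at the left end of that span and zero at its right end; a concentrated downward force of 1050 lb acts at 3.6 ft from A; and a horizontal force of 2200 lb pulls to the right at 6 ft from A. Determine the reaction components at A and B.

Resultant of the triangular load: ½ × 495.3 × 3.9 = 965.835 lb, acting at 3.3 ft from A (one-third of the span from the peak).
Taking moments about A: B_y·7.7 − 1450·5.4 − (½·495.3·3.9)·3.3 − 1050·3.6 = 0 → B_y = 14797.2555/7.7 = 1921.72 ≈ 1922 lb.
ΣF_y = 0: A_y + 1921.72 − 1450 − ½·495.3·3.9 − 1050 = 0 → A_y = 1544 lb.
ΣF_x = 0: A_x + 2200 = 0 → A_x = -2200 lb.

A_x = -2200 lb, A_y = 1544 lb, B_y = 1922 lb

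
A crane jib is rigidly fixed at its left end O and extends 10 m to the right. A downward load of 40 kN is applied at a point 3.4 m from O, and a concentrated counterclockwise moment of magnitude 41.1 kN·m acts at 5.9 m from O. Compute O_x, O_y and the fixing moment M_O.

O_x = 0, O_y = 40.00 kN, M_O = 94.90 kN·m

ΣF_x = 0: O_x = 0.
ΣF_y = 0: O_y − 40 = 0 → O_y = 40.00 kN.
ΣM about O: M_O − 40·3.4 + 41.1 = 0 → M_O = 94.90 kN·m.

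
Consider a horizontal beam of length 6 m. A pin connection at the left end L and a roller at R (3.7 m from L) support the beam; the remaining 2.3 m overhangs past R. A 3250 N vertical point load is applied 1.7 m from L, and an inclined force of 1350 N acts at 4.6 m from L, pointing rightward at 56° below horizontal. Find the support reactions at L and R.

Taking moments about L: R_y·3.7 − 3250·1.7 − 1350·sin56°·4.6 = 0 → R_y = 10673.3/3.7 = 2884.68 ≈ 2885 N.
ΣF_y = 0: L_y + 2884.68 − 3250 − 1350·sin56° = 0 → L_y = 1485 N.
ΣF_x = 0: L_x + 1350·cos56° = 0 → L_x = -754.9 N.

L_x = -754.9 N, L_y = 1485 N, R_y = 2885 N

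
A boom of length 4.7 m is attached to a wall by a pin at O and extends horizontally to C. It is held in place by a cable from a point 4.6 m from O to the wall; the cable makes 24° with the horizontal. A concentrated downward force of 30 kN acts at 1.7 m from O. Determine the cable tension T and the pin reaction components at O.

T = 27.26 kN, O_x = 24.90 kN, O_y = 18.91 kN

ΣM about O: T·sin24°·4.6 − 30·1.7 = 0 → T = 51/(4.6·0.406737) = 27.2583 ≈ 27.26 kN.
ΣF_x = 0: O_x − T·cos24° = 0 → O_x = 27.2583 × 0.913545 = 24.90 kN.
ΣF_y = 0: O_y + T·sin24° − 30 = 0 → O_y = 30 − 27.2583 × 0.406737 = 18.91 kN.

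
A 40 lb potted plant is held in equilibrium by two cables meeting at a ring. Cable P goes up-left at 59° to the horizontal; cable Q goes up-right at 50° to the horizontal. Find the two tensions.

ΣF_x = 0: −T_P·cos59° + T_Q·cos50° = 0 → T_Q = 0.801257·T_P.
ΣF_y = 0: T_P·sin59° + T_Q·sin50° = 40.
Substitute: T_P·(0.857167 + 0.801257·0.766044) = 40 → T_P = 27.193 ≈ 27.19 lb.
Then T_Q = 0.801257 × 27.193 = 21.79 lb.

T_P = 27.19 lb, T_Q = 21.79 lb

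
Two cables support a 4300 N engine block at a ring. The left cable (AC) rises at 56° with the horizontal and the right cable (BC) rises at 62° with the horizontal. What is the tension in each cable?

T_AC = 2286 N, T_BC = 2723 N

ΣF_x = 0: −T_AC·cos56° + T_BC·cos62° = 0 → T_BC = 1.19111·T_AC.
ΣF_y = 0: T_AC·sin56° + T_BC·sin62° = 4300.
Substitute: T_AC·(0.829038 + 1.19111·0.882948) = 4300 → T_AC = 2286.35 ≈ 2286 N.
Then T_BC = 1.19111 × 2286.35 = 2723 N.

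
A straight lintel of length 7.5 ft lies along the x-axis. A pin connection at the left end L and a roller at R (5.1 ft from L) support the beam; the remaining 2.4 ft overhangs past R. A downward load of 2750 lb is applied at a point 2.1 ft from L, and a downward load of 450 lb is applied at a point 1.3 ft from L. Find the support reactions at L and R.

L_x = 0, L_y = 1953 lb, R_y = 1247 lb

Taking moments about L: R_y·5.1 − 2750·2.1 − 450·1.3 = 0 → R_y = 6360/5.1 = 1247.06 ≈ 1247 lb.
ΣF_y = 0: L_y + 1247.06 − 2750 − 450 = 0 → L_y = 1953 lb.
ΣF_x = 0: no horizontal applied forces, so L_x = 0.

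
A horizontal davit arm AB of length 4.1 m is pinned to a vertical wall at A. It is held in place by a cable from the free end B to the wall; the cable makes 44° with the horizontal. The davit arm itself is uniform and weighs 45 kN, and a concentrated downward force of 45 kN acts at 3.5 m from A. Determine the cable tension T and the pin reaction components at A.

T = 87.69 kN, A_x = 63.08 kN, A_y = 29.09 kN

ΣM about A: T·sin44°·4.1 − 45·2.05 − 45·3.5 = 0 → T = 249.75/(4.1·0.694658) = 87.6901 ≈ 87.69 kN.
ΣF_x = 0: A_x − T·cos44° = 0 → A_x = 87.6901 × 0.71934 = 63.08 kN.
ΣF_y = 0: A_y + T·sin44° − 45 − 45 = 0 → A_y = 90 − 87.6901 × 0.694658 = 29.09 kN.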